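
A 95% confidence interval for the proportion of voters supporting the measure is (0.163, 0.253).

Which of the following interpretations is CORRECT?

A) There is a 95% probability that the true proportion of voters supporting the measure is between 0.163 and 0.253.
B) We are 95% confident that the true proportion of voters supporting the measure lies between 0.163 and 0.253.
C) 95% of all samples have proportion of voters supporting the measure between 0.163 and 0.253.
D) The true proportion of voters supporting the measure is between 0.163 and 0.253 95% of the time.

A confidence interval represents our confidence in the procedure, not a probability statement about the parameter.

Key concept: If we repeated this sampling process many times and computed a 95% CI each time, about 95% of those intervals would contain the true population parameter.

For this specific interval (0.163, 0.253):
- Midpoint (point estimate): 0.208
- Margin of error: 0.045

The correct interpretation is the one stating confidence that the true parameter lies in the interval — option B.

B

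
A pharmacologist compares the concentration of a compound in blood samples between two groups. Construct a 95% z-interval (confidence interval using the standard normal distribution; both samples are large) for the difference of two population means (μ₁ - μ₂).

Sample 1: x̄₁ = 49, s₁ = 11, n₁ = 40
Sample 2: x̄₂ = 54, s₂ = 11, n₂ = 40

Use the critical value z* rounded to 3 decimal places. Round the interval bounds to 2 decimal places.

Both samples are large (n₁ = 40 ≥ 30, n₂ = 40 ≥ 30), so a z-interval for the difference of means applies.

Point estimate: x̄₁ - x̄₂ = 49 - 54 = -5

Standard error: SE = √(s₁²/n₁ + s₂²/n₂)
= √(11²/40 + 11²/40)
= √(3.025000 + 3.025000)
= 2.459675

For 95% confidence, z* = 1.96 (from standard normal table)
Margin of error: E = z* × SE = 1.96 × 2.459675 = 4.8210

Z-interval: (x̄₁ - x̄₂) ± E = -5 ± 4.8210 = (-9.8210, -0.1790)

Rounded to 2 decimal places:

(-9.82, -0.18)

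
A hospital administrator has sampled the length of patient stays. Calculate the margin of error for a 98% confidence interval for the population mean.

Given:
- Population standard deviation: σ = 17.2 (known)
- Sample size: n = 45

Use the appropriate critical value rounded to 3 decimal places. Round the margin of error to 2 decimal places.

The population standard deviation σ is known, so use the z-interval margin of error formula.

For 98% confidence, z* = 2.326 (from standard normal table)

Margin of error formula for z-interval: E = z* × σ/√n

E = 2.326 × 17.2/√45
  = 2.326 × 2.564025
  = 5.9639

Rounded to 2 decimal places:

5.96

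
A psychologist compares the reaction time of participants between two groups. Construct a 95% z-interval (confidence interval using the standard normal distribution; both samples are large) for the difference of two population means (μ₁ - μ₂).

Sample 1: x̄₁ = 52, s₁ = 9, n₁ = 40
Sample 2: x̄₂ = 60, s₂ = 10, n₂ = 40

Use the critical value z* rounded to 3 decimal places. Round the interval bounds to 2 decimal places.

Both samples are large (n₁ = 40 ≥ 30, n₂ = 40 ≥ 30), so a z-interval for the difference of means applies.

Point estimate: x̄₁ - x̄₂ = 52 - 60 = -8

Standard error: SE = √(s₁²/n₁ + s₂²/n₂)
= √(9²/40 + 10²/40)
= √(2.025000 + 2.500000)
= 2.127205

For 95% confidence, z* = 1.96 (from standard normal table)
Margin of error: E = z* × SE = 1.96 × 2.127205 = 4.1693

Z-interval: (x̄₁ - x̄₂) ± E = -8 ± 4.1693 = (-12.1693, -3.8307)

Rounded to 2 decimal places:

(-12.17, -3.83)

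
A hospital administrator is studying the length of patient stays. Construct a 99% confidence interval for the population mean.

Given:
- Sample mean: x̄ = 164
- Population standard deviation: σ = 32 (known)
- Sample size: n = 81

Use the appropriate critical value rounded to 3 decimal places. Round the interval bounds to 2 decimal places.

The population standard deviation σ is known, so use a z-interval (standard normal critical value).

For 99% confidence, z* = 2.576 (from standard normal table)

Standard error: SE = σ/√n = 32/√81 = 3.555556

Margin of error: E = z* × SE = 2.576 × 3.555556 = 9.1591

Z-interval: x̄ ± E = 164 ± 9.1591 = (154.8409, 173.1591)

Rounded to 2 decimal places:

(154.84, 173.16)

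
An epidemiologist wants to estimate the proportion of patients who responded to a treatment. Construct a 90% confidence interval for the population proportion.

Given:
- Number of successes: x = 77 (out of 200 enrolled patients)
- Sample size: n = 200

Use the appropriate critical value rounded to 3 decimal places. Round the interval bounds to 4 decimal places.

Sample proportion: p̂ = 77/200 = 0.385000

Check conditions for normal approximation:
  np̂ = 77 ≥ 10 ✓
  n(1-p̂) = 123 ≥ 10 ✓

The sample is large enough, so use a z-interval (normal approximation) for the proportion.

For 90% confidence, z* = 1.645 (from standard normal table)

Standard error: SE = √(p̂(1-p̂)/n) = √(0.385000×0.615000/200) = 0.03440748

Margin of error: E = z* × SE = 1.645 × 0.03440748 = 0.056600

Z-interval: p̂ ± E = 0.385000 ± 0.056600 = (0.328400, 0.441600)

Rounded to 4 decimal places:

(0.3284, 0.4416)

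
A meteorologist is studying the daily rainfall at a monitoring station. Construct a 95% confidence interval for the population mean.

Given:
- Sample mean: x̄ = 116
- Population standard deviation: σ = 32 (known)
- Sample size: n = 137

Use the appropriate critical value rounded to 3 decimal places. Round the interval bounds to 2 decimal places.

The population standard deviation σ is known, so use a z-interval (standard normal critical value).

For 95% confidence, z* = 1.96 (from standard normal table)

Standard error: SE = σ/√n = 32/√137 = 2.733945

Margin of error: E = z* × SE = 1.96 × 2.733945 = 5.3585

Z-interval: x̄ ± E = 116 ± 5.3585 = (110.6415, 121.3585)

Rounded to 2 decimal places:

(110.64, 121.36)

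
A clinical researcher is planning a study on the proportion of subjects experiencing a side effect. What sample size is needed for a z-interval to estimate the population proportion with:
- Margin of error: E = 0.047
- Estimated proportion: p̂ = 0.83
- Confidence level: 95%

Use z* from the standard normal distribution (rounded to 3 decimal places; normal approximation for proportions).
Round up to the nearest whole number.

Using z* for proportion z-interval (normal approximation).

For 95% confidence, z* = 1.96 (from standard normal table)

Sample size formula for proportion z-interval: n = z*²p̂(1-p̂)/E²

n = 1.96² × 0.83 × 0.17 / 0.047²
  = 3.8416 × 0.1411 / 0.002209
  = 245.3824

Round up to the nearest whole number: n = 246

246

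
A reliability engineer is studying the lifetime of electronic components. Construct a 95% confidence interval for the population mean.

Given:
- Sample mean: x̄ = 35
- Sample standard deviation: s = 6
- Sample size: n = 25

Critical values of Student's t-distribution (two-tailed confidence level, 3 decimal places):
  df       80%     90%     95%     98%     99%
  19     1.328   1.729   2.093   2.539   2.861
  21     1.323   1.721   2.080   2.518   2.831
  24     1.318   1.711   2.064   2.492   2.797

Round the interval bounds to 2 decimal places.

The population standard deviation σ is unknown (only the sample standard deviation s is given), so use a t-interval with df = n - 1 = 25 - 1 = 24.

For 95% confidence with df = 24, t* = 2.064 (from t-table)

Standard error: SE = s/√n = 6/√25 = 1.200000

Margin of error: E = t* × SE = 2.064 × 1.200000 = 2.4768

T-interval: x̄ ± E = 35 ± 2.4768 = (32.5232, 37.4768)

Rounded to 2 decimal places:

(32.52, 37.48)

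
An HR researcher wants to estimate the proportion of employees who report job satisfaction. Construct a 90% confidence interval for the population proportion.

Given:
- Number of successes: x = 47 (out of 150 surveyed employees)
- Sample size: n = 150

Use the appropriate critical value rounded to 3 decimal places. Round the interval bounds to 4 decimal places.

Sample proportion: p̂ = 47/150 = 0.313333

Check conditions for normal approximation:
  np̂ = 47 ≥ 10 ✓
  n(1-p̂) = 103 ≥ 10 ✓

The sample is large enough, so use a z-interval (normal approximation) for the proportion.

For 90% confidence, z* = 1.645 (from standard normal table)

Standard error: SE = √(p̂(1-p̂)/n) = √(0.313333×0.686667/150) = 0.03787308

Margin of error: E = z* × SE = 1.645 × 0.03787308 = 0.062301

Z-interval: p̂ ± E = 0.313333 ± 0.062301 = (0.251032, 0.375635)

Rounded to 4 decimal places:

(0.2510, 0.3756)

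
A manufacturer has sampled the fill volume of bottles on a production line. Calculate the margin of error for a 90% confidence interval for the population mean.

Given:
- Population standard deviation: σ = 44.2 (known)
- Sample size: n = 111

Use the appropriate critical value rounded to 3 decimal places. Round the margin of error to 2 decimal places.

The population standard deviation σ is known, so use the z-interval margin of error formula.

For 90% confidence, z* = 1.645 (from standard normal table)

Margin of error formula for z-interval: E = z* × σ/√n

E = 1.645 × 44.2/√111
  = 1.645 × 4.195278
  = 6.9012

Rounded to 2 decimal places:

6.90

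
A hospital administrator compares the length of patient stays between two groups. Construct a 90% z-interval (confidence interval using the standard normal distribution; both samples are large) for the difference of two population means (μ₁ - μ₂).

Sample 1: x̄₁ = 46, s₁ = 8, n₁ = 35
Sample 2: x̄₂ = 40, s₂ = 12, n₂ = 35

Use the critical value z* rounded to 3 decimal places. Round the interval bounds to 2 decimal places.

Both samples are large (n₁ = 35 ≥ 30, n₂ = 35 ≥ 30), so a z-interval for the difference of means applies.

Point estimate: x̄₁ - x̄₂ = 46 - 40 = 6

Standard error: SE = √(s₁²/n₁ + s₂²/n₂)
= √(8²/35 + 12²/35)
= √(1.828571 + 4.114286)
= 2.437798

For 90% confidence, z* = 1.645 (from standard normal table)
Margin of error: E = z* × SE = 1.645 × 2.437798 = 4.0102

Z-interval: (x̄₁ - x̄₂) ± E = 6 ± 4.0102 = (1.9898, 10.0102)

Rounded to 2 decimal places:

(1.99, 10.01)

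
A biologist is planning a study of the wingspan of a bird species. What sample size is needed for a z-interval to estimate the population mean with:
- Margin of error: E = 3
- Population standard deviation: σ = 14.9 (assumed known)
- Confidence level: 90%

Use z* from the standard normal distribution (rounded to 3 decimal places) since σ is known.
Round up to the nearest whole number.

Using z* since population σ is known (z-interval formula).

For 90% confidence, z* = 1.645 (from standard normal table)

Sample size formula for z-interval: n = (z*σ/E)²

n = (1.645 × 14.9 / 3)²
  = (8.170167)²
  = 66.7516

Round up to the nearest whole number: n = 67

67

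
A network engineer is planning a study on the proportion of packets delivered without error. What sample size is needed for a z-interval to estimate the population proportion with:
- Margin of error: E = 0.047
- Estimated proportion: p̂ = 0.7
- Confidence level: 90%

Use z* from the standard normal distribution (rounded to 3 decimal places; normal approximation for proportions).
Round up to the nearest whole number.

Using z* for proportion z-interval (normal approximation).

For 90% confidence, z* = 1.645 (from standard normal table)

Sample size formula for proportion z-interval: n = z*²p̂(1-p̂)/E²

n = 1.645² × 0.7 × 0.3 / 0.047²
  = 2.706025 × 0.21 / 0.002209
  = 257.2500

Round up to the nearest whole number: n = 258

258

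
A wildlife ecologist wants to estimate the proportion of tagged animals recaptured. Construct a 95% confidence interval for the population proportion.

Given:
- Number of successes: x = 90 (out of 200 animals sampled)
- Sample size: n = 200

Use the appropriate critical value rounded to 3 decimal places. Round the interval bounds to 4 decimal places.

Sample proportion: p̂ = 90/200 = 0.450000

Check conditions for normal approximation:
  np̂ = 90 ≥ 10 ✓
  n(1-p̂) = 110 ≥ 10 ✓

The sample is large enough, so use a z-interval (normal approximation) for the proportion.

For 95% confidence, z* = 1.96 (from standard normal table)

Standard error: SE = √(p̂(1-p̂)/n) = √(0.450000×0.550000/200) = 0.03517812

Margin of error: E = z* × SE = 1.96 × 0.03517812 = 0.068949

Z-interval: p̂ ± E = 0.450000 ± 0.068949 = (0.381051, 0.518949)

Rounded to 4 decimal places:

(0.3811, 0.5189)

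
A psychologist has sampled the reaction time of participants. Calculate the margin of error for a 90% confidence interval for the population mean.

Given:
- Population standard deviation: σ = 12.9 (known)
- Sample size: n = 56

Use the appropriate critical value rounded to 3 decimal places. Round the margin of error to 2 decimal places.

The population standard deviation σ is known, so use the z-interval margin of error formula.

For 90% confidence, z* = 1.645 (from standard normal table)

Margin of error formula for z-interval: E = z* × σ/√n

E = 1.645 × 12.9/√56
  = 1.645 × 1.723835
  = 2.8357

Rounded to 2 decimal places:

2.84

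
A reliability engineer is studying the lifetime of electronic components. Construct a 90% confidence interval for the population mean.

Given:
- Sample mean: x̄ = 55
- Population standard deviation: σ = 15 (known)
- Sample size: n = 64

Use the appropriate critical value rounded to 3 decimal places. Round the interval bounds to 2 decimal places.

The population standard deviation σ is known, so use a z-interval (standard normal critical value).

For 90% confidence, z* = 1.645 (from standard normal table)

Standard error: SE = σ/√n = 15/√64 = 1.875000

Margin of error: E = z* × SE = 1.645 × 1.875000 = 3.0844

Z-interval: x̄ ± E = 55 ± 3.0844 = (51.9156, 58.0844)

Rounded to 2 decimal places:

(51.92, 58.08)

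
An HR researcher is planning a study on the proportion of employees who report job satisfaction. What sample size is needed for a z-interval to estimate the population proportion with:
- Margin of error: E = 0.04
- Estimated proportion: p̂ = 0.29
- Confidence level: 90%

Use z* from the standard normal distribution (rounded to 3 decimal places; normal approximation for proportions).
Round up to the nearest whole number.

Using z* for proportion z-interval (normal approximation).

For 90% confidence, z* = 1.645 (from standard normal table)

Sample size formula for proportion z-interval: n = z*²p̂(1-p̂)/E²

n = 1.645² × 0.29 × 0.71 / 0.04²
  = 2.706025 × 0.2059 / 0.0016
  = 348.2316

Round up to the nearest whole number: n = 349

349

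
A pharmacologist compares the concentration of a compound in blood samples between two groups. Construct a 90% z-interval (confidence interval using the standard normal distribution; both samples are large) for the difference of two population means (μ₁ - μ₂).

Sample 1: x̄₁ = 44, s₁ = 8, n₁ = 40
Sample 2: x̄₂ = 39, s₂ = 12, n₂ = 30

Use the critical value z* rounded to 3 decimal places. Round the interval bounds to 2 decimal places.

Both samples are large (n₁ = 40 ≥ 30, n₂ = 30 ≥ 30), so a z-interval for the difference of means applies.

Point estimate: x̄₁ - x̄₂ = 44 - 39 = 5

Standard error: SE = √(s₁²/n₁ + s₂²/n₂)
= √(8²/40 + 12²/30)
= √(1.600000 + 4.800000)
= 2.529822

For 90% confidence, z* = 1.645 (from standard normal table)
Margin of error: E = z* × SE = 1.645 × 2.529822 = 4.1616

Z-interval: (x̄₁ - x̄₂) ± E = 5 ± 4.1616 = (0.8384, 9.1616)

Rounded to 2 decimal places:

(0.84, 9.16)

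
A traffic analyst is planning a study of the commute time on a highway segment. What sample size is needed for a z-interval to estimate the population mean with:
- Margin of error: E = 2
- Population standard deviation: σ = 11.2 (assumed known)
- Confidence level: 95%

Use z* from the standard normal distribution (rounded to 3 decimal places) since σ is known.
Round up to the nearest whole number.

Using z* since population σ is known (z-interval formula).

For 95% confidence, z* = 1.96 (from standard normal table)

Sample size formula for z-interval: n = (z*σ/E)²

n = (1.96 × 11.2 / 2)²
  = (10.976000)²
  = 120.4726

Round up to the nearest whole number: n = 121

121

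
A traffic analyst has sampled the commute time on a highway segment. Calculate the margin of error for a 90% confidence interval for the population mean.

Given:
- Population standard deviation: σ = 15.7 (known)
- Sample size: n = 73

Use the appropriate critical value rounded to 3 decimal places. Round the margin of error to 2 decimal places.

The population standard deviation σ is known, so use the z-interval margin of error formula.

For 90% confidence, z* = 1.645 (from standard normal table)

Margin of error formula for z-interval: E = z* × σ/√n

E = 1.645 × 15.7/√73
  = 1.645 × 1.837546
  = 3.0228

Rounded to 2 decimal places:

3.02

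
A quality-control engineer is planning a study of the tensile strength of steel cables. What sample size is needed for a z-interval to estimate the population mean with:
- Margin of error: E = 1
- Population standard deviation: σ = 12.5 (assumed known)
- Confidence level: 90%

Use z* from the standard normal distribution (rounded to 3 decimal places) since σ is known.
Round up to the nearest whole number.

Using z* since population σ is known (z-interval formula).

For 90% confidence, z* = 1.645 (from standard normal table)

Sample size formula for z-interval: n = (z*σ/E)²

n = (1.645 × 12.5 / 1)²
  = (20.562500)²
  = 422.8164

Round up to the nearest whole number: n = 423

423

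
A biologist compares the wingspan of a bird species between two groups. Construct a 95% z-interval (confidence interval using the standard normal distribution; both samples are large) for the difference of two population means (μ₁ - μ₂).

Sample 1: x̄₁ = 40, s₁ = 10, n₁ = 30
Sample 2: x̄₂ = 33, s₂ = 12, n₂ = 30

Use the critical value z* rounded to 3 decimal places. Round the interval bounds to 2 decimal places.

Both samples are large (n₁ = 30 ≥ 30, n₂ = 30 ≥ 30), so a z-interval for the difference of means applies.

Point estimate: x̄₁ - x̄₂ = 40 - 33 = 7

Standard error: SE = √(s₁²/n₁ + s₂²/n₂)
= √(10²/30 + 12²/30)
= √(3.333333 + 4.800000)
= 2.851900

For 95% confidence, z* = 1.96 (from standard normal table)
Margin of error: E = z* × SE = 1.96 × 2.851900 = 5.5897

Z-interval: (x̄₁ - x̄₂) ± E = 7 ± 5.5897 = (1.4103, 12.5897)

Rounded to 2 decimal places:

(1.41, 12.59)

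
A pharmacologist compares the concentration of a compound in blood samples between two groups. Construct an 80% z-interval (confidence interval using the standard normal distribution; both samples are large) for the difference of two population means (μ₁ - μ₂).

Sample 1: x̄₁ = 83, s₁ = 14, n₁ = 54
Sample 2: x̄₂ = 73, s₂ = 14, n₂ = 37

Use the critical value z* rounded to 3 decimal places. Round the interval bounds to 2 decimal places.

Both samples are large (n₁ = 54 ≥ 30, n₂ = 37 ≥ 30), so a z-interval for the difference of means applies.

Point estimate: x̄₁ - x̄₂ = 83 - 73 = 10

Standard error: SE = √(s₁²/n₁ + s₂²/n₂)
= √(14²/54 + 14²/37)
= √(3.629630 + 5.297297)
= 2.987796

For 80% confidence, z* = 1.282 (from standard normal table)
Margin of error: E = z* × SE = 1.282 × 2.987796 = 3.8304

Z-interval: (x̄₁ - x̄₂) ± E = 10 ± 3.8304 = (6.1696, 13.8304)

Rounded to 2 decimal places:

(6.17, 13.83)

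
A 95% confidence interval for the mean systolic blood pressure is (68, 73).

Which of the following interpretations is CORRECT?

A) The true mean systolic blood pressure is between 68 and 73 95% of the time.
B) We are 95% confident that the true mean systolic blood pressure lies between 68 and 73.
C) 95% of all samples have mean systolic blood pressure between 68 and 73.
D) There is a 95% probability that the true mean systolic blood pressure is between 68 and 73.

A confidence interval represents our confidence in the procedure, not a probability statement about the parameter.

Key concept: If we repeated this sampling process many times and computed a 95% CI each time, about 95% of those intervals would contain the true population parameter.

For this specific interval (68, 73):
- Midpoint (point estimate): 70.5
- Margin of error: 2.5

The correct interpretation is the one stating confidence that the true parameter lies in the interval — option B.

B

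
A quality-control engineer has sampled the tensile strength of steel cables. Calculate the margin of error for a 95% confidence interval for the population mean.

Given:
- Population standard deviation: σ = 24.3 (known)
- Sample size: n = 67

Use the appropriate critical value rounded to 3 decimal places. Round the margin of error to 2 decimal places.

The population standard deviation σ is known, so use the z-interval margin of error formula.

For 95% confidence, z* = 1.96 (from standard normal table)

Margin of error formula for z-interval: E = z* × σ/√n

E = 1.96 × 24.3/√67
  = 1.96 × 2.968717
  = 5.8187

Rounded to 2 decimal places:

5.82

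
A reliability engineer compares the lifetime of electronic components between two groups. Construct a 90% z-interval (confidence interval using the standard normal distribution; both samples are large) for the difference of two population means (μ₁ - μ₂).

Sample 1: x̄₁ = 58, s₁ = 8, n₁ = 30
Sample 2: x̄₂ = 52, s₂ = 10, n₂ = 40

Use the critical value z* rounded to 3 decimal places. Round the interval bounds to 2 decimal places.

Both samples are large (n₁ = 30 ≥ 30, n₂ = 40 ≥ 30), so a z-interval for the difference of means applies.

Point estimate: x̄₁ - x̄₂ = 58 - 52 = 6

Standard error: SE = √(s₁²/n₁ + s₂²/n₂)
= √(8²/30 + 10²/40)
= √(2.133333 + 2.500000)
= 2.152518

For 90% confidence, z* = 1.645 (from standard normal table)
Margin of error: E = z* × SE = 1.645 × 2.152518 = 3.5409

Z-interval: (x̄₁ - x̄₂) ± E = 6 ± 3.5409 = (2.4591, 9.5409)

Rounded to 2 decimal places:

(2.46, 9.54)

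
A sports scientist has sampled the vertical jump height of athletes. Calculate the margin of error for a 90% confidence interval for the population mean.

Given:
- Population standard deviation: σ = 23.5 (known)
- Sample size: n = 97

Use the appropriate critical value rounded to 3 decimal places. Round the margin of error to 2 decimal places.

The population standard deviation σ is known, so use the z-interval margin of error formula.

For 90% confidence, z* = 1.645 (from standard normal table)

Margin of error formula for z-interval: E = z* × σ/√n

E = 1.645 × 23.5/√97
  = 1.645 × 2.386063
  = 3.9251

Rounded to 2 decimal places:

3.93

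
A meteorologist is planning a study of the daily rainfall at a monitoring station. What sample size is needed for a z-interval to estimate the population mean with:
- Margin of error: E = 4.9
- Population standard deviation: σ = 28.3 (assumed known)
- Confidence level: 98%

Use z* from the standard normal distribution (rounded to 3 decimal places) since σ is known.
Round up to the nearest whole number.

Using z* since population σ is known (z-interval formula).

For 98% confidence, z* = 2.326 (from standard normal table)

Sample size formula for z-interval: n = (z*σ/E)²

n = (2.326 × 28.3 / 4.9)²
  = (13.433837)²
  = 180.4680

Round up to the nearest whole number: n = 181

181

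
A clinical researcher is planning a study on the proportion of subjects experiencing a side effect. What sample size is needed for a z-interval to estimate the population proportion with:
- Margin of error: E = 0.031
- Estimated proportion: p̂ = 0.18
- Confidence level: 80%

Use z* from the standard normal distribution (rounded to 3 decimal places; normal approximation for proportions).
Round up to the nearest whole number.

Using z* for proportion z-interval (normal approximation).

For 80% confidence, z* = 1.282 (from standard normal table)

Sample size formula for proportion z-interval: n = z*²p̂(1-p̂)/E²

n = 1.282² × 0.18 × 0.82 / 0.031²
  = 1.643524 × 0.1476 / 0.000961
  = 252.4289

Round up to the nearest whole number: n = 253

253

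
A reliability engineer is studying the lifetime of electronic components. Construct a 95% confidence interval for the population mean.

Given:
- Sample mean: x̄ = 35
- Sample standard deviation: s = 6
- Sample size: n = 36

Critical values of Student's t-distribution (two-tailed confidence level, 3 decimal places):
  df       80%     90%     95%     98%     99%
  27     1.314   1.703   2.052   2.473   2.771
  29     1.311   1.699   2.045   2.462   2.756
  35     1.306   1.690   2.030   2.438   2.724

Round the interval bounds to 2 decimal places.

The population standard deviation σ is unknown (only the sample standard deviation s is given), so use a t-interval with df = n - 1 = 36 - 1 = 35.

For 95% confidence with df = 35, t* = 2.030 (from t-table)

Standard error: SE = s/√n = 6/√36 = 1.000000

Margin of error: E = t* × SE = 2.030 × 1.000000 = 2.0300

T-interval: x̄ ± E = 35 ± 2.0300 = (32.9700, 37.0300)

Rounded to 2 decimal places:

(32.97, 37.03)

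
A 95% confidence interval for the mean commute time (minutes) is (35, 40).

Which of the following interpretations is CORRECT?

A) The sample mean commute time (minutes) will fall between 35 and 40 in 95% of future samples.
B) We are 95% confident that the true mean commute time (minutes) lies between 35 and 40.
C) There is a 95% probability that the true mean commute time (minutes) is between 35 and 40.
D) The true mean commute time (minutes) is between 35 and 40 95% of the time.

A confidence interval represents our confidence in the procedure, not a probability statement about the parameter.

Key concept: If we repeated this sampling process many times and computed a 95% CI each time, about 95% of those intervals would contain the true population parameter.

For this specific interval (35, 40):
- Midpoint (point estimate): 37.5
- Margin of error: 2.5

The correct interpretation is the one stating confidence that the true parameter lies in the interval — option B.

B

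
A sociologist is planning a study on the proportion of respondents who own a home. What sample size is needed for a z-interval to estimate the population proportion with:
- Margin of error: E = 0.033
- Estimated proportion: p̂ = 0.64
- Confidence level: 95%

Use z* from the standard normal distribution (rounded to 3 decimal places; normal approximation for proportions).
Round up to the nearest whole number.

Using z* for proportion z-interval (normal approximation).

For 95% confidence, z* = 1.96 (from standard normal table)

Sample size formula for proportion z-interval: n = z*²p̂(1-p̂)/E²

n = 1.96² × 0.64 × 0.36 / 0.033²
  = 3.8416 × 0.2304 / 0.001089
  = 812.7683

Round up to the nearest whole number: n = 813

813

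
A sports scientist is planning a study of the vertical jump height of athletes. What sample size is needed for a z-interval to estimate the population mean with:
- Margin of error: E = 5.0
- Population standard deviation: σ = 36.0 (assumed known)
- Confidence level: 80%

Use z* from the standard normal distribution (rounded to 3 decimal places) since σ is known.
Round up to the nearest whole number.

Using z* since population σ is known (z-interval formula).

For 80% confidence, z* = 1.282 (from standard normal table)

Sample size formula for z-interval: n = (z*σ/E)²

n = (1.282 × 36.0 / 5.0)²
  = (9.230400)²
  = 85.2003

Round up to the nearest whole number: n = 86

86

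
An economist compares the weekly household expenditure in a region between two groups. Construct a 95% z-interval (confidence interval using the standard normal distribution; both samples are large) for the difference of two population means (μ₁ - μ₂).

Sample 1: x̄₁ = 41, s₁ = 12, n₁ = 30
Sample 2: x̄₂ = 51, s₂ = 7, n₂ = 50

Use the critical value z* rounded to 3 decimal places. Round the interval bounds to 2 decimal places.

Both samples are large (n₁ = 30 ≥ 30, n₂ = 50 ≥ 30), so a z-interval for the difference of means applies.

Point estimate: x̄₁ - x̄₂ = 41 - 51 = -10

Standard error: SE = √(s₁²/n₁ + s₂²/n₂)
= √(12²/30 + 7²/50)
= √(4.800000 + 0.980000)
= 2.404163

For 95% confidence, z* = 1.96 (from standard normal table)
Margin of error: E = z* × SE = 1.96 × 2.404163 = 4.7122

Z-interval: (x̄₁ - x̄₂) ± E = -10 ± 4.7122 = (-14.7122, -5.2878)

Rounded to 2 decimal places:

(-14.71, -5.29)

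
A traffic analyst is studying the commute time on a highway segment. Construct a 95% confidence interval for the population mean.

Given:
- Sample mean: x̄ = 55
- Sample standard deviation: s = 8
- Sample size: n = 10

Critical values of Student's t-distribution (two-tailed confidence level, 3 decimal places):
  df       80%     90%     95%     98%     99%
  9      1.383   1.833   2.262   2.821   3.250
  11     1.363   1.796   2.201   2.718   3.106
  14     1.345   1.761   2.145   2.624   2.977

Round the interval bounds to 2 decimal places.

The population standard deviation σ is unknown (only the sample standard deviation s is given), so use a t-interval with df = n - 1 = 10 - 1 = 9.

For 95% confidence with df = 9, t* = 2.262 (from t-table)

Standard error: SE = s/√n = 8/√10 = 2.529822

Margin of error: E = t* × SE = 2.262 × 2.529822 = 5.7225

T-interval: x̄ ± E = 55 ± 5.7225 = (49.2775, 60.7225)

Rounded to 2 decimal places:

(49.28, 60.72)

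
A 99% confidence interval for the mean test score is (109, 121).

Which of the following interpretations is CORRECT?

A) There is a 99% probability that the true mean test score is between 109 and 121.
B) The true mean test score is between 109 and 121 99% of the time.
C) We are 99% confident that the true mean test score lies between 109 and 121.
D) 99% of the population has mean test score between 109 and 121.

A confidence interval represents our confidence in the procedure, not a probability statement about the parameter.

Key concept: If we repeated this sampling process many times and computed a 99% CI each time, about 99% of those intervals would contain the true population parameter.

For this specific interval (109, 121):
- Midpoint (point estimate): 115
- Margin of error: 6

The correct interpretation is the one stating confidence that the true parameter lies in the interval — option C.

C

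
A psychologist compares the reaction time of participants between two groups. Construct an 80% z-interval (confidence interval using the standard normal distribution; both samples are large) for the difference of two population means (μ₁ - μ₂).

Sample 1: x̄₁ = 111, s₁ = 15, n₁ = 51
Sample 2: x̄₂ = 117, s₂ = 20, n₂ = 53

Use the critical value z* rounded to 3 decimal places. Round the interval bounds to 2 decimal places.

Both samples are large (n₁ = 51 ≥ 30, n₂ = 53 ≥ 30), so a z-interval for the difference of means applies.

Point estimate: x̄₁ - x̄₂ = 111 - 117 = -6

Standard error: SE = √(s₁²/n₁ + s₂²/n₂)
= √(15²/51 + 20²/53)
= √(4.411765 + 7.547170)
= 3.458169

For 80% confidence, z* = 1.282 (from standard normal table)
Margin of error: E = z* × SE = 1.282 × 3.458169 = 4.4334

Z-interval: (x̄₁ - x̄₂) ± E = -6 ± 4.4334 = (-10.4334, -1.5666)

Rounded to 2 decimal places:

(-10.43, -1.57)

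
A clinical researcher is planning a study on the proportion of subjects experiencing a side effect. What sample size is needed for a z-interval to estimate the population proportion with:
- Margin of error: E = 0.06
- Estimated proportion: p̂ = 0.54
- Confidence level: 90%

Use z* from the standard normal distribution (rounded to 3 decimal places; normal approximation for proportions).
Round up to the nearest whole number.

Using z* for proportion z-interval (normal approximation).

For 90% confidence, z* = 1.645 (from standard normal table)

Sample size formula for proportion z-interval: n = z*²p̂(1-p̂)/E²

n = 1.645² × 0.54 × 0.46 / 0.06²
  = 2.706025 × 0.2484 / 0.0036
  = 186.7157

Round up to the nearest whole number: n = 187

187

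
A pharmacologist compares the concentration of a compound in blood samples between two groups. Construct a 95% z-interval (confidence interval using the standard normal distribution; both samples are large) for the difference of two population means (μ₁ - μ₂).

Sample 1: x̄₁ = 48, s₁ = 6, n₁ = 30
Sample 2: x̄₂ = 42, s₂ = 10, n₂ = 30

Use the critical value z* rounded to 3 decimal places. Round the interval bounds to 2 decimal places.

Both samples are large (n₁ = 30 ≥ 30, n₂ = 30 ≥ 30), so a z-interval for the difference of means applies.

Point estimate: x̄₁ - x̄₂ = 48 - 42 = 6

Standard error: SE = √(s₁²/n₁ + s₂²/n₂)
= √(6²/30 + 10²/30)
= √(1.200000 + 3.333333)
= 2.129163

For 95% confidence, z* = 1.96 (from standard normal table)
Margin of error: E = z* × SE = 1.96 × 2.129163 = 4.1732

Z-interval: (x̄₁ - x̄₂) ± E = 6 ± 4.1732 = (1.8268, 10.1732)

Rounded to 2 decimal places:

(1.83, 10.17)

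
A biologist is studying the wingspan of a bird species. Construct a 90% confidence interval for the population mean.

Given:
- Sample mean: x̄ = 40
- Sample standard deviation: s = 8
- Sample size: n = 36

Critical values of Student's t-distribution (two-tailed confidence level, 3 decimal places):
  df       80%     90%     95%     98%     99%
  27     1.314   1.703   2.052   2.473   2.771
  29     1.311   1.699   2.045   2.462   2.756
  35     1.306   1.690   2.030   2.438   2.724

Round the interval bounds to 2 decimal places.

The population standard deviation σ is unknown (only the sample standard deviation s is given), so use a t-interval with df = n - 1 = 36 - 1 = 35.

For 90% confidence with df = 35, t* = 1.690 (from t-table)

Standard error: SE = s/√n = 8/√36 = 1.333333

Margin of error: E = t* × SE = 1.690 × 1.333333 = 2.2533

T-interval: x̄ ± E = 40 ± 2.2533 = (37.7467, 42.2533)

Rounded to 2 decimal places:

(37.75, 42.25)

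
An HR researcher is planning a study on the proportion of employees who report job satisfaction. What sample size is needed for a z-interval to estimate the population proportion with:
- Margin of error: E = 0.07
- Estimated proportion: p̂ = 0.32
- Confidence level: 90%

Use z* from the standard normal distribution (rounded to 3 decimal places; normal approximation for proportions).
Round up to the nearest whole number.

Using z* for proportion z-interval (normal approximation).

For 90% confidence, z* = 1.645 (from standard normal table)

Sample size formula for proportion z-interval: n = z*²p̂(1-p̂)/E²

n = 1.645² × 0.32 × 0.68 / 0.07²
  = 2.706025 × 0.2176 / 0.0049
  = 120.1696

Round up to the nearest whole number: n = 121

121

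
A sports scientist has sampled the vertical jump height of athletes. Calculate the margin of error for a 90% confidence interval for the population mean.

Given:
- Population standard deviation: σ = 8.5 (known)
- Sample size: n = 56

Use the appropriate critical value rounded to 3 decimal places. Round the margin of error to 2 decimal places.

The population standard deviation σ is known, so use the z-interval margin of error formula.

For 90% confidence, z* = 1.645 (from standard normal table)

Margin of error formula for z-interval: E = z* × σ/√n

E = 1.645 × 8.5/√56
  = 1.645 × 1.135860
  = 1.8685

Rounded to 2 decimal places:

1.87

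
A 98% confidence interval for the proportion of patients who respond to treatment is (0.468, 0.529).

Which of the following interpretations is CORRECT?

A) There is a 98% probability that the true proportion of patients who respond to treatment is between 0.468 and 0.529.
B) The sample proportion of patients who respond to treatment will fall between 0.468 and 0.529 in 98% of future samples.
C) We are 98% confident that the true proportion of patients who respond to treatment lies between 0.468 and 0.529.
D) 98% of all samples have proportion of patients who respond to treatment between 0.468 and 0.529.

A confidence interval represents our confidence in the procedure, not a probability statement about the parameter.

Key concept: If we repeated this sampling process many times and computed a 98% CI each time, about 98% of those intervals would contain the true population parameter.

For this specific interval (0.468, 0.529):
- Midpoint (point estimate): 0.4985
- Margin of error: 0.0305

The correct interpretation is the one stating confidence that the true parameter lies in the interval — option C.

C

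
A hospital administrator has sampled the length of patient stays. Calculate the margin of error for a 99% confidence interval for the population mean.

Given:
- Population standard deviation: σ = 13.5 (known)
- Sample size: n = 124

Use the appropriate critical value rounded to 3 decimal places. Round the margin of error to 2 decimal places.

The population standard deviation σ is known, so use the z-interval margin of error formula.

For 99% confidence, z* = 2.576 (from standard normal table)

Margin of error formula for z-interval: E = z* × σ/√n

E = 2.576 × 13.5/√124
  = 2.576 × 1.212336
  = 3.1230

Rounded to 2 decimal places:

3.12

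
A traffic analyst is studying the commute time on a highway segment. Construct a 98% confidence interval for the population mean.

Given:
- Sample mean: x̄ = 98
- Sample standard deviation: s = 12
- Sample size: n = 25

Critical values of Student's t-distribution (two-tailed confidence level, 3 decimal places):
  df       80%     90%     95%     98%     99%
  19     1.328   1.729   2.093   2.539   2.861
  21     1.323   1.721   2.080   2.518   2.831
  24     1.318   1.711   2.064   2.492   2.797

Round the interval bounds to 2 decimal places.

The population standard deviation σ is unknown (only the sample standard deviation s is given), so use a t-interval with df = n - 1 = 25 - 1 = 24.

For 98% confidence with df = 24, t* = 2.492 (from t-table)

Standard error: SE = s/√n = 12/√25 = 2.400000

Margin of error: E = t* × SE = 2.492 × 2.400000 = 5.9808

T-interval: x̄ ± E = 98 ± 5.9808 = (92.0192, 103.9808)

Rounded to 2 decimal places:

(92.02, 103.98)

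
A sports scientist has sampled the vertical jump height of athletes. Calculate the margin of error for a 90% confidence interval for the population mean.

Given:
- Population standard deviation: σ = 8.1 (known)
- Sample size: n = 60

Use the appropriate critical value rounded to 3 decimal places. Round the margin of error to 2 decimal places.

The population standard deviation σ is known, so use the z-interval margin of error formula.

For 90% confidence, z* = 1.645 (from standard normal table)

Margin of error formula for z-interval: E = z* × σ/√n

E = 1.645 × 8.1/√60
  = 1.645 × 1.045706
  = 1.7202

Rounded to 2 decimal places:

1.72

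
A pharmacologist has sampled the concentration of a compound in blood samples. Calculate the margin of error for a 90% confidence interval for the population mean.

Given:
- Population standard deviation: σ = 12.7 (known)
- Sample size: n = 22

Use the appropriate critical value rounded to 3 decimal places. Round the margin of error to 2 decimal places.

The population standard deviation σ is known, so use the z-interval margin of error formula.

For 90% confidence, z* = 1.645 (from standard normal table)

Margin of error formula for z-interval: E = z* × σ/√n

E = 1.645 × 12.7/√22
  = 1.645 × 2.707649
  = 4.4541

Rounded to 2 decimal places:

4.45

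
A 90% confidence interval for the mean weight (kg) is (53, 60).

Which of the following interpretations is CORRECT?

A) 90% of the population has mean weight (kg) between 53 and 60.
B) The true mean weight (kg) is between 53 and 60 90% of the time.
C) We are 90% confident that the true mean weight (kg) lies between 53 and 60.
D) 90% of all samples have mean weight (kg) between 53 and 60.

A confidence interval represents our confidence in the procedure, not a probability statement about the parameter.

Key concept: If we repeated this sampling process many times and computed a 90% CI each time, about 90% of those intervals would contain the true population parameter.

For this specific interval (53, 60):
- Midpoint (point estimate): 56.5
- Margin of error: 3.5

The correct interpretation is the one stating confidence that the true parameter lies in the interval — option C.

C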